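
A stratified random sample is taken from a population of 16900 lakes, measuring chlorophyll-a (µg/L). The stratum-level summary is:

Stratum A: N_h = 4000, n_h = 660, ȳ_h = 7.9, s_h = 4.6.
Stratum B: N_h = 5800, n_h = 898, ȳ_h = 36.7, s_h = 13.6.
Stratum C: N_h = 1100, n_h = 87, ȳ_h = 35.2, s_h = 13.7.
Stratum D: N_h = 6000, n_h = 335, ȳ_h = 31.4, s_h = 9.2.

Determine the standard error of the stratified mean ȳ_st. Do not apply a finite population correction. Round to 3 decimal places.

SE(ȳ_st) ≈ 0.259

V̂(ȳ_st) = Σ W_h² s_h²/n_h, with W_h = N_h/N and N = 16900:
  stratum A: (4000/16900)²·4.6²/660 = 0.00179605
  stratum B: (5800/16900)²·13.6²/898 = 0.0242596
  stratum C: (1100/16900)²·13.7²/87 = 0.00913974
  stratum D: (6000/16900)²·9.2²/335 = 0.0318464
V̂(ȳ_st) = 0.0670418
SE(ȳ_st) = √0.0670418 = 0.258924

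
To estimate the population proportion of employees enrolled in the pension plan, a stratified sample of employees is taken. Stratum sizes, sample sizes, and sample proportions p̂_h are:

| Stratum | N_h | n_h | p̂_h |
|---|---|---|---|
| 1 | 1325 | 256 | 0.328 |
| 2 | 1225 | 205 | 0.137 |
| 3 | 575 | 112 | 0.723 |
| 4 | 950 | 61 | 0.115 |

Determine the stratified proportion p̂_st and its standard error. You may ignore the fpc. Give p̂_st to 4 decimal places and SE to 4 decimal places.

N = 4075; stratum weights W_h = N_h/N.
p̂_st = Σ W_h p̂_h = (1325·0.328 + 1225·0.137 + 575·0.723 + 950·0.115)/4075 = 0.27666
V̂(p̂_st) = Σ W_h² p̂_h(1−p̂_h)/(n_h−1):
  stratum 1: (1325/4075)²·0.328·0.672/255 = 9.1386e-05
  stratum 2: (1225/4075)²·0.137·0.863/204 = 5.23743e-05
  stratum 3: (575/4075)²·0.723·0.277/111 = 3.59232e-05
  stratum 4: (950/4075)²·0.115·0.885/60 = 9.21896e-05
V̂(p̂_st) = 0.000271873; SE = √V̂ = 0.0164886

p̂_st ≈ 0.2767, SE ≈ 0.0165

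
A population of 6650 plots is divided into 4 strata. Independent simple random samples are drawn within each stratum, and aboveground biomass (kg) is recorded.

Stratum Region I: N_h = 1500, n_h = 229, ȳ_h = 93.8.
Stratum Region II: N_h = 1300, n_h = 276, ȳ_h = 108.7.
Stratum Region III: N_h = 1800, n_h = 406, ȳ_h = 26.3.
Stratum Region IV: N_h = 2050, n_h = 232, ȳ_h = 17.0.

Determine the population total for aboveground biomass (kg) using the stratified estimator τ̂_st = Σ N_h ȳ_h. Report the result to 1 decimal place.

τ̂_st = Σ N_h ȳ_h = 1500·93.8 + 1300·108.7 + 1800·26.3 + 2050·17.0 = 364200.0

τ̂_st ≈ 364200.0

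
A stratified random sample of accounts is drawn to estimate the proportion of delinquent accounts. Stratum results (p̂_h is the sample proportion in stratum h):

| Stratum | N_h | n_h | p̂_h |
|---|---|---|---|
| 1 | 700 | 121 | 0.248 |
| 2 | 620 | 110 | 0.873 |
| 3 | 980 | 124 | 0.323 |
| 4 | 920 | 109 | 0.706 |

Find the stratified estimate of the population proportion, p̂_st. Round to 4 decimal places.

N = 3220; stratum weights W_h = N_h/N.
p̂_st = Σ W_h p̂_h = (700·0.248 + 620·0.873 + 980·0.323 + 920·0.706)/3220 = 0.52202

p̂_st ≈ 0.5220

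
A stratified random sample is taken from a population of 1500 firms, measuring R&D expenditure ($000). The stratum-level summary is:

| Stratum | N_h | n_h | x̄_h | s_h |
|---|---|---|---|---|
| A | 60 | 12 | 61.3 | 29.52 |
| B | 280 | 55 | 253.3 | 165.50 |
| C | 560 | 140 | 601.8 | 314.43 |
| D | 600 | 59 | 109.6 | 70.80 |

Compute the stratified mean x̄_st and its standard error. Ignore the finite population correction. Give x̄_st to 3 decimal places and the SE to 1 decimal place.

x̄_st ≈ 318.247, SE ≈ 11.4

x̄_st = Σ W_h x̄_h = (60·61.3 + 280·253.3 + 560·601.8 + 600·109.6)/1500 = 318.24667
V̂(x̄_st) = Σ W_h² s_h²/n_h, with W_h = N_h/N and N = 1500:
  stratum A: (60/1500)²·29.52²/12 = 0.116191
  stratum B: (280/1500)²·165.50²/55 = 17.3527
  stratum C: (560/1500)²·314.43²/140 = 98.4268
  stratum D: (600/1500)²·70.80²/59 = 13.5936
V̂(x̄_st) = 129.489
SE(x̄_st) = √129.489 = 11.3793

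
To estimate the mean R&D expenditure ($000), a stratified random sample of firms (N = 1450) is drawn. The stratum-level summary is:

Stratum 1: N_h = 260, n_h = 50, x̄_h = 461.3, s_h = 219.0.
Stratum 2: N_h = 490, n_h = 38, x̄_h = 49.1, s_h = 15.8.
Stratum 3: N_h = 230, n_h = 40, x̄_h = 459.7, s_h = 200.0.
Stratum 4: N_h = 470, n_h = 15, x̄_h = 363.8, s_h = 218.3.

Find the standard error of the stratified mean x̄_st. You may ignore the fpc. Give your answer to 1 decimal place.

SE(x̄_st) ≈ 19.8

V̂(x̄_st) = Σ W_h² s_h²/n_h, with W_h = N_h/N and N = 1450:
  stratum 1: (260/1450)²·219.0²/50 = 30.841
  stratum 2: (490/1450)²·15.8²/38 = 0.750217
  stratum 3: (230/1450)²·200.0²/40 = 25.1605
  stratum 4: (470/1450)²·218.3²/15 = 333.792
V̂(x̄_st) = 390.544
SE(x̄_st) = √390.544 = 19.7622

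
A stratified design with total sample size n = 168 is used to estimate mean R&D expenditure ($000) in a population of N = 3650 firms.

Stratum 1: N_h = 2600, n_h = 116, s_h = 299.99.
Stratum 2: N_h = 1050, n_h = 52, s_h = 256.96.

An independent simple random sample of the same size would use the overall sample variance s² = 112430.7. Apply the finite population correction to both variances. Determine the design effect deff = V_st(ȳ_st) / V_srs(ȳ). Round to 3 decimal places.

V̂(ȳ_st) = Σ W_h² (1 − n_h/N_h) s_h²/n_h, with W_h = N_h/N and N = 3650:
  stratum 1: (2600/3650)²·(1 − 116/2600)·299.99²/116 = 376.093
  stratum 2: (1050/3650)²·(1 − 52/1050)·256.96²/52 = 99.8762
V_st = 475.969
V_srs = (1 − 168/3650)·112430.7/168 = 638.427
deff = V_st / V_srs = 475.969/638.427 = 0.7455

deff ≈ 0.746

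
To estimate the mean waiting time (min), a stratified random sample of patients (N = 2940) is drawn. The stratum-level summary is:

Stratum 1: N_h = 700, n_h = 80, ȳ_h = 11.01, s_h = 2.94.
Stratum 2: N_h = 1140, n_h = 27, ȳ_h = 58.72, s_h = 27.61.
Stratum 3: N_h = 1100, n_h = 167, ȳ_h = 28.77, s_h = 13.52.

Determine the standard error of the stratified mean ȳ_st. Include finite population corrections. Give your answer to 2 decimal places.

SE(ȳ_st) ≈ 2.07

V̂(ȳ_st) = Σ W_h² (1 − n_h/N_h) s_h²/n_h, with W_h = N_h/N and N = 2940:
  stratum 1: (700/2940)²·(1 − 80/700)·2.94²/80 = 0.005425
  stratum 2: (1140/2940)²·(1 − 27/1140)·27.61²/27 = 4.14452
  stratum 3: (1100/2940)²·(1 − 167/1100)·13.52²/167 = 0.129962
V̂(ȳ_st) = 4.27991
SE(ȳ_st) = √4.27991 = 2.06879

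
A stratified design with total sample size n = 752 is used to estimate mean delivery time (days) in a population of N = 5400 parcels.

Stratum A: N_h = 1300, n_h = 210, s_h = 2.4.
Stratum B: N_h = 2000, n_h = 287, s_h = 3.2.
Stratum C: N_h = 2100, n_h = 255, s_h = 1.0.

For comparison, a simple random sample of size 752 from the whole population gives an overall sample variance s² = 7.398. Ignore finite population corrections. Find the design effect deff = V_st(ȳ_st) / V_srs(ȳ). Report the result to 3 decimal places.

deff ≈ 0.719

V̂(ȳ_st) = Σ W_h² s_h²/n_h, with W_h = N_h/N and N = 5400:
  stratum A: (1300/5400)²·2.4²/210 = 0.00158965
  stratum B: (2000/5400)²·3.2²/287 = 0.0048943
  stratum C: (2100/5400)²·1.0²/255 = 0.000593077
V_st = 0.00707703
V_srs = s²/n = 7.398/752 = 0.00983777
deff = V_st / V_srs = 0.00707703/0.00983777 = 0.7194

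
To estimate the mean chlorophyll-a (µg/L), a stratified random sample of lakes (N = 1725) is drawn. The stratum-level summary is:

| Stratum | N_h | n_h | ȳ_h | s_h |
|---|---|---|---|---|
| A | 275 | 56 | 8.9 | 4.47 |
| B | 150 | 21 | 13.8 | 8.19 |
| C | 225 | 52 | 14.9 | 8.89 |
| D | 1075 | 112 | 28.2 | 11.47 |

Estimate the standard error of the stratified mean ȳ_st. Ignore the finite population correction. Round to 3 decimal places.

V̂(ȳ_st) = Σ W_h² s_h²/n_h, with W_h = N_h/N and N = 1725:
  stratum A: (275/1725)²·4.47²/56 = 0.00906806
  stratum B: (150/1725)²·8.19²/21 = 0.024152
  stratum C: (225/1725)²·8.89²/52 = 0.0258575
  stratum D: (1075/1725)²·11.47²/112 = 0.456192
V̂(ȳ_st) = 0.515269
SE(ȳ_st) = √0.515269 = 0.717823

SE(ȳ_st) ≈ 0.718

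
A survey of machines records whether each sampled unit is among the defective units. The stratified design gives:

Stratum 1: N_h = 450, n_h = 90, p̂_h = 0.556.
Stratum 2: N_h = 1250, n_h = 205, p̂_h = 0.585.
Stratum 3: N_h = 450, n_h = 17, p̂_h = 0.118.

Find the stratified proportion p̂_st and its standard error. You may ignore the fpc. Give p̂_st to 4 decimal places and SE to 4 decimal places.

p̂_st ≈ 0.4812, SE ≈ 0.0284

N = 2150; stratum weights W_h = N_h/N.
p̂_st = Σ W_h p̂_h = (450·0.556 + 1250·0.585 + 450·0.118)/2150 = 0.48119
V̂(p̂_st) = Σ W_h² p̂_h(1−p̂_h)/(n_h−1):
  stratum 1: (450/2150)²·0.556·0.444/89 = 0.000121511
  stratum 2: (1250/2150)²·0.585·0.415/204 = 0.000402269
  stratum 3: (450/2150)²·0.118·0.882/16 = 0.000284957
V̂(p̂_st) = 0.000808737; SE = √V̂ = 0.0284383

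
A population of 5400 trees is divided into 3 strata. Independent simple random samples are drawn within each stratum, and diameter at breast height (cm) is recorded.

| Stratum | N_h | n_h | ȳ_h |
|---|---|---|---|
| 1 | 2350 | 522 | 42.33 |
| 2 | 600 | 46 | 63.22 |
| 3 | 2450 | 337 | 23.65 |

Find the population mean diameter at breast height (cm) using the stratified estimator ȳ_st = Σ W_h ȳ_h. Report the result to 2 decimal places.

N = Σ N_h = 5400. Stratum weights W_h = N_h/N.
ȳ_st = (2350·42.33 + 600·63.22 + 2450·23.65) / 5400 = 36.1759

ȳ_st ≈ 36.18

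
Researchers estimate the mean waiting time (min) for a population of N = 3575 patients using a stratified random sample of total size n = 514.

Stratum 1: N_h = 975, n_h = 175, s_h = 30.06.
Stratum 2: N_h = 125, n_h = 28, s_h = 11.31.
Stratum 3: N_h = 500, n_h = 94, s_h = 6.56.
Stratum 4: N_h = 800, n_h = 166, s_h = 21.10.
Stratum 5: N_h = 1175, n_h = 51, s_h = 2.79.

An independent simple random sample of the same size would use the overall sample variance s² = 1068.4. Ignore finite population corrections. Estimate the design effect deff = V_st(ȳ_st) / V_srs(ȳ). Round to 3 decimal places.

deff ≈ 0.264

V̂(ȳ_st) = Σ W_h² s_h²/n_h, with W_h = N_h/N and N = 3575:
  stratum 1: (975/3575)²·30.06²/175 = 0.384058
  stratum 2: (125/3575)²·11.31²/28 = 0.00558515
  stratum 3: (500/3575)²·6.56²/94 = 0.00895504
  stratum 4: (800/3575)²·21.10²/166 = 0.134303
  stratum 5: (1175/3575)²·2.79²/51 = 0.0164878
V_st = 0.549389
V_srs = s²/n = 1068.4/514 = 2.0786
deff = V_st / V_srs = 0.549389/2.0786 = 0.2643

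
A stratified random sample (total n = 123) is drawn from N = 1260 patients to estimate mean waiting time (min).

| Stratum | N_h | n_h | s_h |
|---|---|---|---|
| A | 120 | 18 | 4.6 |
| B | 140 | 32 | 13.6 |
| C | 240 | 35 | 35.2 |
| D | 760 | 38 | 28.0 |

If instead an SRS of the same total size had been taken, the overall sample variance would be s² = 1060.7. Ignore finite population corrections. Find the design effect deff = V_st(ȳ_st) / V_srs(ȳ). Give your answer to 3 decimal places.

deff ≈ 1.029

V̂(ȳ_st) = Σ W_h² s_h²/n_h, with W_h = N_h/N and N = 1260:
  stratum A: (120/1260)²·4.6²/18 = 0.0106626
  stratum B: (140/1260)²·13.6²/32 = 0.071358
  stratum C: (240/1260)²·35.2²/35 = 1.2844
  stratum D: (760/1260)²·28.0²/38 = 7.50617
V_st = 8.87259
V_srs = s²/n = 1060.7/123 = 8.62358
deff = V_st / V_srs = 8.87259/8.62358 = 1.0289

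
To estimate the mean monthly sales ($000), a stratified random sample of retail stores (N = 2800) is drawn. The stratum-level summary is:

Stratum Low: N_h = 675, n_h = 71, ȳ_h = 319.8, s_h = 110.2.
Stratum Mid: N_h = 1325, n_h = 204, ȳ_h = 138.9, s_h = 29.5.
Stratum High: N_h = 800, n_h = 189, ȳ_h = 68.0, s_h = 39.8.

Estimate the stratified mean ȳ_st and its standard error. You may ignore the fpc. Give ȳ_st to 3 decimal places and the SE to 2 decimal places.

ȳ_st = Σ W_h ȳ_h = (675·319.8 + 1325·138.9 + 800·68.0)/2800 = 162.25268
V̂(ȳ_st) = Σ W_h² s_h²/n_h, with W_h = N_h/N and N = 2800:
  stratum Low: (675/2800)²·110.2²/71 = 9.94023
  stratum Mid: (1325/2800)²·29.5²/204 = 0.955278
  stratum High: (800/2800)²·39.8²/189 = 0.684177
V̂(ȳ_st) = 11.5797
SE(ȳ_st) = √11.5797 = 3.40289

ȳ_st ≈ 162.253, SE ≈ 3.40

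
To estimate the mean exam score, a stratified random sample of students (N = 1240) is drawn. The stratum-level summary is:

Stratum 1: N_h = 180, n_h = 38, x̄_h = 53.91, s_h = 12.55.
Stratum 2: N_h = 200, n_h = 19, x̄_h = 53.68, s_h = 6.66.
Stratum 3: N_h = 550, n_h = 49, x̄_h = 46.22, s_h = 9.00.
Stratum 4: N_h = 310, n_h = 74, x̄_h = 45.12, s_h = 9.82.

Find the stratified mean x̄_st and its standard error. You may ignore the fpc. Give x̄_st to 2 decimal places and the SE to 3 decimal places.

x̄_st ≈ 48.26, SE ≈ 0.745

x̄_st = Σ W_h x̄_h = (180·53.91 + 200·53.68 + 550·46.22 + 310·45.12)/1240 = 48.26452
V̂(x̄_st) = Σ W_h² s_h²/n_h, with W_h = N_h/N and N = 1240:
  stratum 1: (180/1240)²·12.55²/38 = 0.0873385
  stratum 2: (200/1240)²·6.66²/19 = 0.0607311
  stratum 3: (550/1240)²·9.00²/49 = 0.325215
  stratum 4: (310/1240)²·9.82²/74 = 0.0814463
V̂(x̄_st) = 0.554731
SE(x̄_st) = √0.554731 = 0.744803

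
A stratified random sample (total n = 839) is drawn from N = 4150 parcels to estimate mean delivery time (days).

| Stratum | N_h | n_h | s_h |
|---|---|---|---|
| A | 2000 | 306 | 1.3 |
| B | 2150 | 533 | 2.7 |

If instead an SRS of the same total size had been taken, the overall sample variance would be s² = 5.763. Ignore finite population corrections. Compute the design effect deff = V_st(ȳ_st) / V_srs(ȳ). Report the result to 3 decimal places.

deff ≈ 0.721

V̂(ȳ_st) = Σ W_h² s_h²/n_h, with W_h = N_h/N and N = 4150:
  stratum A: (2000/4150)²·1.3²/306 = 0.00128271
  stratum B: (2150/4150)²·2.7²/533 = 0.00367097
V_st = 0.00495368
V_srs = s²/n = 5.763/839 = 0.00686889
deff = V_st / V_srs = 0.00495368/0.00686889 = 0.7212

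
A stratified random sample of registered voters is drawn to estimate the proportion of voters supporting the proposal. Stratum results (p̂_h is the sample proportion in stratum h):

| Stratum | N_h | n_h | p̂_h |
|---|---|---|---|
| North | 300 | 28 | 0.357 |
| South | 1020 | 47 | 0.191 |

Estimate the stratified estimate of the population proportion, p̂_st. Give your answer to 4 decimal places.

p̂_st ≈ 0.2287

N = 1320; stratum weights W_h = N_h/N.
p̂_st = Σ W_h p̂_h = (300·0.357 + 1020·0.191)/1320 = 0.22873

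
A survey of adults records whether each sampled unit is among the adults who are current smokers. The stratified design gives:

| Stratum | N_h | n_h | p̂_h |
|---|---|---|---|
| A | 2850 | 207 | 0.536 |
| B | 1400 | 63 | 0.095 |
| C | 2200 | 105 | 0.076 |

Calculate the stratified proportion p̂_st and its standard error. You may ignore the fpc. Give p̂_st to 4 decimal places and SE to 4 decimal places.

p̂_st ≈ 0.2834, SE ≈ 0.0195

N = 6450; stratum weights W_h = N_h/N.
p̂_st = Σ W_h p̂_h = (2850·0.536 + 1400·0.095 + 2200·0.076)/6450 = 0.28338
V̂(p̂_st) = Σ W_h² p̂_h(1−p̂_h)/(n_h−1):
  stratum A: (2850/6450)²·0.536·0.464/206 = 0.000235714
  stratum B: (1400/6450)²·0.095·0.905/62 = 6.53307e-05
  stratum C: (2200/6450)²·0.076·0.924/104 = 7.85558e-05
V̂(p̂_st) = 0.000379601; SE = √V̂ = 0.0194833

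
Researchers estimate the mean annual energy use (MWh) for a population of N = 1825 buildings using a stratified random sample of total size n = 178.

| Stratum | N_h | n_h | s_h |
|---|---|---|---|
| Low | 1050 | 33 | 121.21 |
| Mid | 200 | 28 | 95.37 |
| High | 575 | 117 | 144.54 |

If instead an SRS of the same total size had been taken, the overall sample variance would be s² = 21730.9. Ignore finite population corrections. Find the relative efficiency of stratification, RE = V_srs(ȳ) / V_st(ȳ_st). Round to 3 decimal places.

V̂(ȳ_st) = Σ W_h² s_h²/n_h, with W_h = N_h/N and N = 1825:
  stratum Low: (1050/1825)²·121.21²/33 = 147.372
  stratum Mid: (200/1825)²·95.37²/28 = 3.90121
  stratum High: (575/1825)²·144.54²/117 = 17.7256
V_st = 168.999
V_srs = s²/n = 21730.9/178 = 122.084
Relative efficiency = V_srs / V_st = 122.084/168.999 = 0.7224

RE ≈ 0.722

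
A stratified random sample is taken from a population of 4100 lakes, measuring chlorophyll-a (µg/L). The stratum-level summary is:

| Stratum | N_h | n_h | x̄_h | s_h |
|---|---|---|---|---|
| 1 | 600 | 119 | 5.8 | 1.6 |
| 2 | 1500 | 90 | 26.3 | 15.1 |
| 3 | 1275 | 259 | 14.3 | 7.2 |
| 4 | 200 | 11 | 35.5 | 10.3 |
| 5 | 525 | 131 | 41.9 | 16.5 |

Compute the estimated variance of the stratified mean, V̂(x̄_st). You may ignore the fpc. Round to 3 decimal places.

V̂(x̄_st) = Σ W_h² s_h²/n_h, with W_h = N_h/N and N = 4100:
  stratum 1: (600/4100)²·1.6²/119 = 0.00046071
  stratum 2: (1500/4100)²·15.1²/90 = 0.339099
  stratum 3: (1275/4100)²·7.2²/259 = 0.0193561
  stratum 4: (200/4100)²·10.3²/11 = 0.0229495
  stratum 5: (525/4100)²·16.5²/131 = 0.0340759
V̂(x̄_st) = 0.415941

V̂(x̄_st) ≈ 0.416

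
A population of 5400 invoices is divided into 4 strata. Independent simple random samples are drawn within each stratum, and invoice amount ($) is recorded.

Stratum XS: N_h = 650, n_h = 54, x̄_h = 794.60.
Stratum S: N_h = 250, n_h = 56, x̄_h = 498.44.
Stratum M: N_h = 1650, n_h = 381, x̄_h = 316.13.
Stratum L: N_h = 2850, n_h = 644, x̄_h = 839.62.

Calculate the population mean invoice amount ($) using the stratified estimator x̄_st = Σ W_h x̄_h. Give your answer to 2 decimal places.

x̄_st ≈ 658.45

N = Σ N_h = 5400. Stratum weights W_h = N_h/N.
x̄_st = (650·794.60 + 250·498.44 + 1650·316.13 + 2850·839.62) / 5400 = 658.4503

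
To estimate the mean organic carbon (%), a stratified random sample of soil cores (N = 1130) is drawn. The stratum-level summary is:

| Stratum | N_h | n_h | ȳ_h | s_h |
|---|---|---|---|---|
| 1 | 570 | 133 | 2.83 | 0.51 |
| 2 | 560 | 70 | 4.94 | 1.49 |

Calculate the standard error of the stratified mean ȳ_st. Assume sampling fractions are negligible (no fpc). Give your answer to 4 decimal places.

V̂(ȳ_st) = Σ W_h² s_h²/n_h, with W_h = N_h/N and N = 1130:
  stratum 1: (570/1130)²·0.51²/133 = 0.000497601
  stratum 2: (560/1130)²·1.49²/70 = 0.00778921
V̂(ȳ_st) = 0.00828682
SE(ȳ_st) = √0.00828682 = 0.0910319

SE(ȳ_st) ≈ 0.0910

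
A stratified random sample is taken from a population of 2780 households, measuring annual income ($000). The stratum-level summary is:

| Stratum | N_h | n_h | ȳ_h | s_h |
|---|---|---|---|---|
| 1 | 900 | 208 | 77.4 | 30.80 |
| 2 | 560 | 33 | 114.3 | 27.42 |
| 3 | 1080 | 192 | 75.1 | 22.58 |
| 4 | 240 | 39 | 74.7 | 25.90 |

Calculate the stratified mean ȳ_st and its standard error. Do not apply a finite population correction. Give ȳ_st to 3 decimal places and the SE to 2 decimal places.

ȳ_st = Σ W_h ȳ_h = (900·77.4 + 560·114.3 + 1080·75.1 + 240·74.7)/2780 = 83.70647
V̂(ȳ_st) = Σ W_h² s_h²/n_h, with W_h = N_h/N and N = 2780:
  stratum 1: (900/2780)²·30.80²/208 = 0.478006
  stratum 2: (560/2780)²·27.42²/33 = 0.924501
  stratum 3: (1080/2780)²·22.58²/192 = 0.400779
  stratum 4: (240/2780)²·25.90²/39 = 0.128194
V̂(ȳ_st) = 1.93148
SE(ȳ_st) = √1.93148 = 1.38978

ȳ_st ≈ 83.706, SE ≈ 1.39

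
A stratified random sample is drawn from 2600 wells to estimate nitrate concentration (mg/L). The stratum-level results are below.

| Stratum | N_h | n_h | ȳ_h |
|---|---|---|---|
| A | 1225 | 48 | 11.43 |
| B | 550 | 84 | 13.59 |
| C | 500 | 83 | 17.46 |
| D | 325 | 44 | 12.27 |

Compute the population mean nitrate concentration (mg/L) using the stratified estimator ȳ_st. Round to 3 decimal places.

ȳ_st ≈ 13.152

N = Σ N_h = 2600. Stratum weights W_h = N_h/N.
ȳ_st = (1225·11.43 + 550·13.59 + 500·17.46 + 325·12.27) / 2600 = 13.15154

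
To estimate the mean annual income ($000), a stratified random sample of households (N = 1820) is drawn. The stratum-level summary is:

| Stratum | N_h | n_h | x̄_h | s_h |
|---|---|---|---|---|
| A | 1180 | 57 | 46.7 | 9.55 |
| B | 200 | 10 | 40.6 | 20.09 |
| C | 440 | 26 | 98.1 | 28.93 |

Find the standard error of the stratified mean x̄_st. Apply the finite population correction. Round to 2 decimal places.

SE(x̄_st) ≈ 1.70

V̂(x̄_st) = Σ W_h² (1 − n_h/N_h) s_h²/n_h, with W_h = N_h/N and N = 1820:
  stratum A: (1180/1820)²·(1 − 57/1180)·9.55²/57 = 0.640104
  stratum B: (200/1820)²·(1 − 10/200)·20.09²/10 = 0.463021
  stratum C: (440/1820)²·(1 − 26/440)·28.93²/26 = 1.77025
V̂(x̄_st) = 2.87337
SE(x̄_st) = √2.87337 = 1.6951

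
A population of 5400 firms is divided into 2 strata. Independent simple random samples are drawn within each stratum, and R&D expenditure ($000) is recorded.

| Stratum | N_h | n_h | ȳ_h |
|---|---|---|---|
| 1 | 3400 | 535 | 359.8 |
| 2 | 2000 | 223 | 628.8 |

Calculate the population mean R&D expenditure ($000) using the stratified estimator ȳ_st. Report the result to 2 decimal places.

ȳ_st ≈ 459.43

N = Σ N_h = 5400. Stratum weights W_h = N_h/N.
ȳ_st = (3400·359.8 + 2000·628.8) / 5400 = 459.4296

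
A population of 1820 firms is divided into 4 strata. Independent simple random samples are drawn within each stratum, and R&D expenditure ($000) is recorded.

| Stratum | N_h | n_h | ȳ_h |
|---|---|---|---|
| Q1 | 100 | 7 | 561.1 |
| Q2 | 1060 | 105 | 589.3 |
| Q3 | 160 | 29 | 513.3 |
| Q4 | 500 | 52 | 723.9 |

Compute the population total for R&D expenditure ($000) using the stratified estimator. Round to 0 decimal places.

τ̂_st = Σ N_h ȳ_h = 100·561.1 + 1060·589.3 + 160·513.3 + 500·723.9 = 1124846

τ̂_st ≈ 1124846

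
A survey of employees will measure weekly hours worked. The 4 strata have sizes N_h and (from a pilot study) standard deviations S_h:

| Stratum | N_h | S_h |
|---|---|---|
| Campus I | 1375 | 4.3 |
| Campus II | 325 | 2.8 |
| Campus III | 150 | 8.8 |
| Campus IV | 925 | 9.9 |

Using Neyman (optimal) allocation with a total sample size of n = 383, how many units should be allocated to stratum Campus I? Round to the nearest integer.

Neyman allocation: n_h = n · N_h S_h / Σ N_i S_i, with n = 383.
  stratum Campus I: N_h·S_h = 1375·4.3 = 5912.50
  stratum Campus II: N_h·S_h = 325·2.8 = 910.00
  stratum Campus III: N_h·S_h = 150·8.8 = 1320.00
  stratum Campus IV: N_h·S_h = 925·9.9 = 9157.50
Σ N_h S_h = 17300.00
n for stratum Campus I = 383·5912.50/17300.00 = 130.895 → 131

131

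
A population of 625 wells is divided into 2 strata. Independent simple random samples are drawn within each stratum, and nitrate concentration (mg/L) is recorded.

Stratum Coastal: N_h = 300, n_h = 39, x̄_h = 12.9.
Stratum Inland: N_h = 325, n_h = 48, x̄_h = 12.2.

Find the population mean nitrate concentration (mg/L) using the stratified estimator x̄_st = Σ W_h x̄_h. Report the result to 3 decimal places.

x̄_st ≈ 12.536

N = Σ N_h = 625. Stratum weights W_h = N_h/N.
x̄_st = (300·12.9 + 325·12.2) / 625 = 12.53600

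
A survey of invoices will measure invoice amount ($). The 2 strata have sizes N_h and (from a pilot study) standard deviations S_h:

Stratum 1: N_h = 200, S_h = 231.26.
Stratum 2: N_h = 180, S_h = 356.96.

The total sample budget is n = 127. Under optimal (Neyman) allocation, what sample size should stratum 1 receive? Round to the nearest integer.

Neyman allocation: n_h = n · N_h S_h / Σ N_i S_i, with n = 127.
  stratum 1: N_h·S_h = 200·231.26 = 46252.00
  stratum 2: N_h·S_h = 180·356.96 = 64252.80
Σ N_h S_h = 110504.80
n for stratum 1 = 127·46252.00/110504.80 = 53.156 → 53

53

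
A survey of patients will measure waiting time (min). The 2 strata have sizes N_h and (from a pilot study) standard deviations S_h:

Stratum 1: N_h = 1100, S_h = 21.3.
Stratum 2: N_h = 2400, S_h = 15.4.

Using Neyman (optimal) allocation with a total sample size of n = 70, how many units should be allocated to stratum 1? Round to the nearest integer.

27

Neyman allocation: n_h = n · N_h S_h / Σ N_i S_i, with n = 70.
  stratum 1: N_h·S_h = 1100·21.3 = 23430.00
  stratum 2: N_h·S_h = 2400·15.4 = 36960.00
Σ N_h S_h = 60390.00
n for stratum 1 = 70·23430.00/60390.00 = 27.158 → 27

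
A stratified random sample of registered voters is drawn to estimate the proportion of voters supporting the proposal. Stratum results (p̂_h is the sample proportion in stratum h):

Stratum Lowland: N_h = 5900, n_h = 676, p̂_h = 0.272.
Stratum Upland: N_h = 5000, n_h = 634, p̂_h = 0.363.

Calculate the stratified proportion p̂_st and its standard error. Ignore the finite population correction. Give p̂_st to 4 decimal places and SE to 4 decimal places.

N = 10900; stratum weights W_h = N_h/N.
p̂_st = Σ W_h p̂_h = (5900·0.272 + 5000·0.363)/10900 = 0.31374
V̂(p̂_st) = Σ W_h² p̂_h(1−p̂_h)/(n_h−1):
  stratum Lowland: (5900/10900)²·0.272·0.728/675 = 8.59503e-05
  stratum Upland: (5000/10900)²·0.363·0.637/633 = 7.68651e-05
V̂(p̂_st) = 0.000162815; SE = √V̂ = 0.0127599

p̂_st ≈ 0.3137, SE ≈ 0.0128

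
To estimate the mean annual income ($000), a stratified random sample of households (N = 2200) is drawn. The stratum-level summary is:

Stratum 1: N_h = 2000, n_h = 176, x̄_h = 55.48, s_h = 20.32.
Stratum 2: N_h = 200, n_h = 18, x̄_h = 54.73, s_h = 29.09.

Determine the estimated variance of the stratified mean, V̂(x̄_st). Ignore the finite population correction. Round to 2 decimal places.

V̂(x̄_st) = Σ W_h² s_h²/n_h, with W_h = N_h/N and N = 2200:
  stratum 1: (2000/2200)²·20.32²/176 = 1.93887
  stratum 2: (200/2200)²·29.09²/18 = 0.388534
V̂(x̄_st) = 2.32741

V̂(x̄_st) ≈ 2.33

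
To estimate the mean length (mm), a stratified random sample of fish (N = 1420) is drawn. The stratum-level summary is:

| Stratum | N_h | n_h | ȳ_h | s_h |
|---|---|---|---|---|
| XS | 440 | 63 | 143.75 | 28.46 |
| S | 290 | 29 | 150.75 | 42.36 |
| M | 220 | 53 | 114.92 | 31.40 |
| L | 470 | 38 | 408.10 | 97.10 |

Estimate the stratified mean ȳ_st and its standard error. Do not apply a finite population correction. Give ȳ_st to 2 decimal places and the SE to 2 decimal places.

ȳ_st ≈ 228.21, SE ≈ 5.61

ȳ_st = Σ W_h ȳ_h = (440·143.75 + 290·150.75 + 220·114.92 + 470·408.10)/1420 = 228.20908
V̂(ȳ_st) = Σ W_h² s_h²/n_h, with W_h = N_h/N and N = 1420:
  stratum XS: (440/1420)²·28.46²/63 = 1.23441
  stratum S: (290/1420)²·42.36²/29 = 2.58067
  stratum M: (220/1420)²·31.40²/53 = 0.446531
  stratum L: (470/1420)²·97.10²/38 = 27.1815
V̂(ȳ_st) = 31.4431
SE(ȳ_st) = √31.4431 = 5.60742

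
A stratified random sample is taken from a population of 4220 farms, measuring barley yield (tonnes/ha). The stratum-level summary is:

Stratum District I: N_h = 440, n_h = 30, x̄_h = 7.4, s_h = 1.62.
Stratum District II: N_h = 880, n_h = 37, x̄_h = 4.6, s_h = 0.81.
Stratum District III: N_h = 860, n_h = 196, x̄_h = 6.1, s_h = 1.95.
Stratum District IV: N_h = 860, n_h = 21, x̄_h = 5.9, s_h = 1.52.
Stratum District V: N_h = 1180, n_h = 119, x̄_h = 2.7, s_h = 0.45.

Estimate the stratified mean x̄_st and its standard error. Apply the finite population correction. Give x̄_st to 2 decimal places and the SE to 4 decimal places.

x̄_st = Σ W_h x̄_h = (440·7.4 + 880·4.6 + 860·6.1 + 860·5.9 + 1180·2.7)/4220 = 4.93128
V̂(x̄_st) = Σ W_h² (1 − n_h/N_h) s_h²/n_h, with W_h = N_h/N and N = 4220:
  stratum District I: (440/4220)²·(1 − 30/440)·1.62²/30 = 0.000886177
  stratum District II: (880/4220)²·(1 − 37/880)·0.81²/37 = 0.000738675
  stratum District III: (860/4220)²·(1 − 196/860)·1.95²/196 = 0.000622092
  stratum District IV: (860/4220)²·(1 − 21/860)·1.52²/21 = 0.00445762
  stratum District V: (1180/4220)²·(1 − 119/1180)·0.45²/119 = 0.000119633
V̂(x̄_st) = 0.0068242
SE(x̄_st) = √0.0068242 = 0.0826087

x̄_st ≈ 4.93, SE ≈ 0.0826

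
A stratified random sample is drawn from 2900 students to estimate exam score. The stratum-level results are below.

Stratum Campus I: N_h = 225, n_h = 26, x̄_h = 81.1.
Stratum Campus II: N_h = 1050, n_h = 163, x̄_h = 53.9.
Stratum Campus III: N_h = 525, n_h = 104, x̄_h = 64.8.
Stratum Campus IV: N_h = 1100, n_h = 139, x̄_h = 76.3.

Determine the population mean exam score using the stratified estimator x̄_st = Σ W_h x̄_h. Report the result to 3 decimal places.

x̄_st ≈ 66.480

N = Σ N_h = 2900. Stratum weights W_h = N_h/N.
x̄_st = (225·81.1 + 1050·53.9 + 525·64.8 + 1100·76.3) / 2900 = 66.48017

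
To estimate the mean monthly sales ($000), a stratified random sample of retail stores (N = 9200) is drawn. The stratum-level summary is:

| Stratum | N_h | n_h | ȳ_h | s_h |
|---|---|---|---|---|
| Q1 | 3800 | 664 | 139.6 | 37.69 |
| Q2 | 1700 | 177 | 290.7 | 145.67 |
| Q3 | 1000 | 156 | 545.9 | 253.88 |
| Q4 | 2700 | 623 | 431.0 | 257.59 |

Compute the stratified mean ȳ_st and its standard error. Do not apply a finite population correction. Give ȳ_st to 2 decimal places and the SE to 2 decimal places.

ȳ_st = Σ W_h ȳ_h = (3800·139.6 + 1700·290.7 + 1000·545.9 + 2700·431.0)/9200 = 297.20326
V̂(ȳ_st) = Σ W_h² s_h²/n_h, with W_h = N_h/N and N = 9200:
  stratum Q1: (3800/9200)²·37.69²/664 = 0.364986
  stratum Q2: (1700/9200)²·145.67²/177 = 4.09345
  stratum Q3: (1000/9200)²·253.88²/156 = 4.88154
  stratum Q4: (2700/9200)²·257.59²/623 = 9.17322
V̂(ȳ_st) = 18.5132
SE(ȳ_st) = √18.5132 = 4.3027

ȳ_st ≈ 297.20, SE ≈ 4.30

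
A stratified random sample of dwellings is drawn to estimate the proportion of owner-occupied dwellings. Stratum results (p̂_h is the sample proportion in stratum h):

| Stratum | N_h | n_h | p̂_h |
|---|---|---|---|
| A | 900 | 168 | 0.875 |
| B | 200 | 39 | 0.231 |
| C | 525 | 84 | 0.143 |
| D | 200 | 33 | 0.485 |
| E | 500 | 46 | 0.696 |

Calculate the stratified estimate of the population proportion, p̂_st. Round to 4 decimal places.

p̂_st ≈ 0.5823

N = 2325; stratum weights W_h = N_h/N.
p̂_st = Σ W_h p̂_h = (900·0.875 + 200·0.231 + 525·0.143 + 200·0.485 + 500·0.696)/2325 = 0.58227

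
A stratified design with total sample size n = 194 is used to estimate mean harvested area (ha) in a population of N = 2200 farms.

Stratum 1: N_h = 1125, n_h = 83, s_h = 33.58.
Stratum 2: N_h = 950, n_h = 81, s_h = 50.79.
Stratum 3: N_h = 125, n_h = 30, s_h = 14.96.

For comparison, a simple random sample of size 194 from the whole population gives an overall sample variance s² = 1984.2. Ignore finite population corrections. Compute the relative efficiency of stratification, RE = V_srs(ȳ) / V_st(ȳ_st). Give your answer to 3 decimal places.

RE ≈ 1.075

V̂(ȳ_st) = Σ W_h² s_h²/n_h, with W_h = N_h/N and N = 2200:
  stratum 1: (1125/2200)²·33.58²/83 = 3.55257
  stratum 2: (950/2200)²·50.79²/81 = 5.93845
  stratum 3: (125/2200)²·14.96²/30 = 0.0240833
V_st = 9.51511
V_srs = s²/n = 1984.2/194 = 10.2278
Relative efficiency = V_srs / V_st = 10.2278/9.51511 = 1.0749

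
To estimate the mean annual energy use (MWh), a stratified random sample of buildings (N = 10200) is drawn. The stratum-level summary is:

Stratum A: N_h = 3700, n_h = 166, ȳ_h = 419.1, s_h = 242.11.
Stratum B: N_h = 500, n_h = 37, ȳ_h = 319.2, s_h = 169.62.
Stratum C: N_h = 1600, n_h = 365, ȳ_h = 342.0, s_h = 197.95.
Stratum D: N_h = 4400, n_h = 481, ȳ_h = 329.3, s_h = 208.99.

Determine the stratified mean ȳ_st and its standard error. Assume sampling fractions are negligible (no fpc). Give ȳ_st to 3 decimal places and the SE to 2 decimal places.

ȳ_st = Σ W_h ȳ_h = (3700·419.1 + 500·319.2 + 1600·342.0 + 4400·329.3)/10200 = 363.37157
V̂(ȳ_st) = Σ W_h² s_h²/n_h, with W_h = N_h/N and N = 10200:
  stratum A: (3700/10200)²·242.11²/166 = 46.4644
  stratum B: (500/10200)²·169.62²/37 = 1.8685
  stratum C: (1600/10200)²·197.95²/365 = 2.64154
  stratum D: (4400/10200)²·208.99²/481 = 16.8971
V̂(ȳ_st) = 67.8715
SE(ȳ_st) = √67.8715 = 8.23842

ȳ_st ≈ 363.372, SE ≈ 8.24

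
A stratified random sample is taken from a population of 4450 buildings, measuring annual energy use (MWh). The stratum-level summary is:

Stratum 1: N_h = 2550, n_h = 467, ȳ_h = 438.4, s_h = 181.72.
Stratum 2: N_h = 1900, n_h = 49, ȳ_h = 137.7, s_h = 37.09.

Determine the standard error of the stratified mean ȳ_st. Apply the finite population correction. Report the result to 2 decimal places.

SE(ȳ_st) ≈ 4.89

V̂(ȳ_st) = Σ W_h² (1 − n_h/N_h) s_h²/n_h, with W_h = N_h/N and N = 4450:
  stratum 1: (2550/4450)²·(1 − 467/2550)·181.72²/467 = 18.967
  stratum 2: (1900/4450)²·(1 − 49/1900)·37.09²/49 = 4.98606
V̂(ȳ_st) = 23.953
SE(ȳ_st) = √23.953 = 4.89418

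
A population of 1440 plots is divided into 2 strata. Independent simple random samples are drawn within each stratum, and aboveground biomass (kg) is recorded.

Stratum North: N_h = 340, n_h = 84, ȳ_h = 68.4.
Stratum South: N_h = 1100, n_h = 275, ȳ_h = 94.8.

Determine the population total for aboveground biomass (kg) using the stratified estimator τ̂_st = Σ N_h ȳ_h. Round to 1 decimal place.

τ̂_st = Σ N_h ȳ_h = 340·68.4 + 1100·94.8 = 127536.0

τ̂_st ≈ 127536.0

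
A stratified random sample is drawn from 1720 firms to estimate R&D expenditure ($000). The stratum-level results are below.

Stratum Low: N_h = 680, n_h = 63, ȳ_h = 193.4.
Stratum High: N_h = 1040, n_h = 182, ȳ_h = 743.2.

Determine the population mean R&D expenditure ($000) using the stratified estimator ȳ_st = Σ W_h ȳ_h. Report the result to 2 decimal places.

N = Σ N_h = 1720. Stratum weights W_h = N_h/N.
ȳ_st = (680·193.4 + 1040·743.2) / 1720 = 525.8372

ȳ_st ≈ 525.84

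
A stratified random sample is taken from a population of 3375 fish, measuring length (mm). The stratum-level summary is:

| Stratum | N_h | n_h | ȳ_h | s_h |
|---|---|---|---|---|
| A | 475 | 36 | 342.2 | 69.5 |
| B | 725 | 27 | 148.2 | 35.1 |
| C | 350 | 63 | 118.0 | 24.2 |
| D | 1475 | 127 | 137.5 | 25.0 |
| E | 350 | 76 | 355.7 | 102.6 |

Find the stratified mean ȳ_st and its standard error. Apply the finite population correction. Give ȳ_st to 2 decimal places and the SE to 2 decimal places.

ȳ_st ≈ 189.21, SE ≈ 2.57

ȳ_st = Σ W_h ȳ_h = (475·342.2 + 725·148.2 + 350·118.0 + 1475·137.5 + 350·355.7)/3375 = 189.21407
V̂(ȳ_st) = Σ W_h² (1 − n_h/N_h) s_h²/n_h, with W_h = N_h/N and N = 3375:
  stratum A: (475/3375)²·(1 − 36/475)·69.5²/36 = 2.45628
  stratum B: (725/3375)²·(1 − 27/725)·35.1²/27 = 2.0272
  stratum C: (350/3375)²·(1 − 63/350)·24.2²/63 = 0.0819771
  stratum D: (1475/3375)²·(1 − 127/1475)·25.0²/127 = 0.859035
  stratum E: (350/3375)²·(1 − 76/350)·102.6²/76 = 1.16614
V̂(ȳ_st) = 6.59063
SE(ȳ_st) = √6.59063 = 2.56722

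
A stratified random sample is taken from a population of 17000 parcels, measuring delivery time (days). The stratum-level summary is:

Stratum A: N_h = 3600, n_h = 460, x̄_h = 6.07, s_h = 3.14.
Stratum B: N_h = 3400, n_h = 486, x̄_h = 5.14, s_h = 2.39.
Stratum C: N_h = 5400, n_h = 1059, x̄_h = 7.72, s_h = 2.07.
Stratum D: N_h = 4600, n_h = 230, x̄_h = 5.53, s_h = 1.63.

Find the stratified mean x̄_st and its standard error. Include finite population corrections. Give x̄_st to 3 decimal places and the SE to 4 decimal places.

x̄_st = Σ W_h x̄_h = (3600·6.07 + 3400·5.14 + 5400·7.72 + 4600·5.53)/17000 = 6.26200
V̂(x̄_st) = Σ W_h² (1 − n_h/N_h) s_h²/n_h, with W_h = N_h/N and N = 17000:
  stratum A: (3600/17000)²·(1 − 460/3600)·3.14²/460 = 0.00083837
  stratum B: (3400/17000)²·(1 − 486/3400)·2.39²/486 = 0.000402931
  stratum C: (5400/17000)²·(1 − 1059/5400)·2.07²/1059 = 0.000328194
  stratum D: (4600/17000)²·(1 − 230/4600)·1.63²/230 = 0.000803505
V̂(x̄_st) = 0.002373
SE(x̄_st) = √0.002373 = 0.0487134

x̄_st ≈ 6.262, SE ≈ 0.0487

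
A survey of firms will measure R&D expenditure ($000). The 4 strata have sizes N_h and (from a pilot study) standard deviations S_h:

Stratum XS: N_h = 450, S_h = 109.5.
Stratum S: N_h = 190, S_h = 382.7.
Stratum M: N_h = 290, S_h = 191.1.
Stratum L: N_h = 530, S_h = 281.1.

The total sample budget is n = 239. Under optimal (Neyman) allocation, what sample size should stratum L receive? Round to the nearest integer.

109

Neyman allocation: n_h = n · N_h S_h / Σ N_i S_i, with n = 239.
  stratum XS: N_h·S_h = 450·109.5 = 49275.00
  stratum S: N_h·S_h = 190·382.7 = 72713.00
  stratum M: N_h·S_h = 290·191.1 = 55419.00
  stratum L: N_h·S_h = 530·281.1 = 148983.00
Σ N_h S_h = 326390.00
n for stratum L = 239·148983.00/326390.00 = 109.093 → 109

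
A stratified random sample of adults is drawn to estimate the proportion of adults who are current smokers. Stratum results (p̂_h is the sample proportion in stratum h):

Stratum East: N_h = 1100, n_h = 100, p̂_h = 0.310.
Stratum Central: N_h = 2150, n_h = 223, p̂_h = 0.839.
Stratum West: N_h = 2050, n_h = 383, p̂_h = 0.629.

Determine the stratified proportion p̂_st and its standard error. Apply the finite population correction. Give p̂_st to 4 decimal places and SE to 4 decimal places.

p̂_st ≈ 0.6480, SE ≈ 0.0158

N = 5300; stratum weights W_h = N_h/N.
p̂_st = Σ W_h p̂_h = (1100·0.310 + 2150·0.839 + 2050·0.629)/5300 = 0.64798
V̂(p̂_st) = Σ W_h² (1 − n_h/N_h) p̂_h(1−p̂_h)/(n_h−1):
  stratum East: (1100/5300)²·(1 − 100/1100)·0.310·0.690/99 = 8.4609e-05
  stratum Central: (2150/5300)²·(1 − 223/2150)·0.839·0.161/222 = 8.97436e-05
  stratum West: (2050/5300)²·(1 − 383/2050)·0.629·0.371/382 = 7.43188e-05
V̂(p̂_st) = 0.000248671; SE = √V̂ = 0.0157693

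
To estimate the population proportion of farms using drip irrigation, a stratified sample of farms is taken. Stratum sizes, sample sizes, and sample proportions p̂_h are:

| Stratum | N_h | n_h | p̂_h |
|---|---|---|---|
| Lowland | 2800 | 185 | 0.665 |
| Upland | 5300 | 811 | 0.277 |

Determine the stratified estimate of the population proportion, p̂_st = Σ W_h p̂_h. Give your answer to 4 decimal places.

N = 8100; stratum weights W_h = N_h/N.
p̂_st = Σ W_h p̂_h = (2800·0.665 + 5300·0.277)/8100 = 0.41112

p̂_st ≈ 0.4111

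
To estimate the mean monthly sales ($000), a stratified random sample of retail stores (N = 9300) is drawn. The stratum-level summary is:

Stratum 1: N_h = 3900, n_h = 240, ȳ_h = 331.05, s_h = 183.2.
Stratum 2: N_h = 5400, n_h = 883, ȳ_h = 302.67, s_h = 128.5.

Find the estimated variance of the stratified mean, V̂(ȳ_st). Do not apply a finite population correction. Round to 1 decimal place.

V̂(ȳ_st) ≈ 30.9

V̂(ȳ_st) = Σ W_h² s_h²/n_h, with W_h = N_h/N and N = 9300:
  stratum 1: (3900/9300)²·183.2²/240 = 24.5925
  stratum 2: (5400/9300)²·128.5²/883 = 6.30474
V̂(ȳ_st) = 30.8973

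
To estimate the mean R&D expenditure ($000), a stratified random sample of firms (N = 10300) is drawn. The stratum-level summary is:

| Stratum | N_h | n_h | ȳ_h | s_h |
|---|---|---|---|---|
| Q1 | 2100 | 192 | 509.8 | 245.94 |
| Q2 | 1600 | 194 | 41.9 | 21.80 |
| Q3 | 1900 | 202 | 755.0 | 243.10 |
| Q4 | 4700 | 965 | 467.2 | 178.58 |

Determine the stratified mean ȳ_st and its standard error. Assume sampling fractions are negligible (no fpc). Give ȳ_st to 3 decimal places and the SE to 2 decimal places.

ȳ_st ≈ 462.909, SE ≈ 5.48

ȳ_st = Σ W_h ȳ_h = (2100·509.8 + 1600·41.9 + 1900·755.0 + 4700·467.2)/10300 = 462.90874
V̂(ȳ_st) = Σ W_h² s_h²/n_h, with W_h = N_h/N and N = 10300:
  stratum Q1: (2100/10300)²·245.94²/192 = 13.0955
  stratum Q2: (1600/10300)²·21.80²/194 = 0.0591122
  stratum Q3: (1900/10300)²·243.10²/202 = 9.95523
  stratum Q4: (4700/10300)²·178.58²/965 = 6.88113
V̂(ȳ_st) = 29.9909
SE(ȳ_st) = √29.9909 = 5.4764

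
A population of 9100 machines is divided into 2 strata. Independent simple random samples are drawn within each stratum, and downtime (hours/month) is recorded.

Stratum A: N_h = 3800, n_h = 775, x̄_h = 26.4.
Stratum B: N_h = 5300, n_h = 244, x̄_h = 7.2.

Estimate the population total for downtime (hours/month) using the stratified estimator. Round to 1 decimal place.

τ̂_st ≈ 138480.0

τ̂_st = Σ N_h x̄_h = 3800·26.4 + 5300·7.2 = 138480.0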